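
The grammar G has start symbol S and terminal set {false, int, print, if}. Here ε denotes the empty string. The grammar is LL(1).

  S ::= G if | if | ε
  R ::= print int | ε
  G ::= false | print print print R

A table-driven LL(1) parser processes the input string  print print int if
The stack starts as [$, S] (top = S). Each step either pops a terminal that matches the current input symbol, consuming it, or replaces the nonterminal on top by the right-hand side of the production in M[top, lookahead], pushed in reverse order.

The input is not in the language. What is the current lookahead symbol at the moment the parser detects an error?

step 1: stack=$ S  input=print print int if $  — expand S ::= G if
step 2: stack=$ if G  input=print print int if $  — expand G ::= print print print R
step 3: stack=$ if R print print print  input=print print int if $  — match print
step 4: stack=$ if R print print  input=print int if $  — match print
step 5: stack=$ if R print  input=int if $  — error: top is terminal print but lookahead is int

int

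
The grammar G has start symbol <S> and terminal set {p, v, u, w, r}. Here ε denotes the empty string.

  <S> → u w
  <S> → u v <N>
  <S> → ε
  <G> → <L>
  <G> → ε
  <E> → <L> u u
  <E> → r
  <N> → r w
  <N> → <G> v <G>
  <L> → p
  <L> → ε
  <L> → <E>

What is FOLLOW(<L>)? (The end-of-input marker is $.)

FIRST(<S>): from <S>→u w we get {u}; from <S>→u v <N> we get {u}; from <S>→ε we get {ε}. So FIRST(<S>) = {ε, u}.
FIRST(<G>): from <G>→<L> we get {ε, p, r, u}; from <G>→ε we get {ε}. So FIRST(<G>) = {ε, p, r, u}.
FIRST(<N>): from <N>→r w we get {r}; from <N>→<G> v <G> we get {p, r, u, v}. So FIRST(<N>) = {p, r, u, v}.
FIRST(<E>): from <E>→<L> u u we get {p, r, u}; from <E>→r we get {r}. So FIRST(<E>) = {p, r, u}.
FIRST(<L>): from <L>→p we get {p}; from <L>→ε we get {ε}; from <L>→<E> we get {p, r, u}. So FIRST(<L>) = {ε, p, r, u}.
FOLLOW(<S>) includes $ since <S> is the start symbol.
FOLLOW(<S>): <S> appears on no right-hand side. Thus FOLLOW(<S>) = {$}.
FOLLOW(<N>): in <S>→u v <N>, the suffix after <N> is empty, so FOLLOW(<N>) ⊇ FOLLOW(<S>) = {$}. Thus FOLLOW(<N>) = {$}.
FOLLOW(<G>): in <N>→<G> v <G> (occurrence 1), <G> is followed by v <G> with FIRST {v}; in <N>→<G> v <G> (occurrence 2), the suffix after <G> is empty, so FOLLOW(<G>) ⊇ FOLLOW(<N>) = {$}. Thus FOLLOW(<G>) = {$, v}.
FOLLOW(<L>): in <G>→<L>, the suffix after <L> is empty, so FOLLOW(<L>) ⊇ FOLLOW(<G>) = {$, v}; in <E>→<L> u u, <L> is followed by u u with FIRST {u}. Thus FOLLOW(<L>) = {$, u, v}.
FOLLOW(<E>): in <L>→<E>, the suffix after <E> is empty, so FOLLOW(<E>) ⊇ FOLLOW(<L>) = {$, u, v}. Thus FOLLOW(<E>) = {$, u, v}.

{$, u, v}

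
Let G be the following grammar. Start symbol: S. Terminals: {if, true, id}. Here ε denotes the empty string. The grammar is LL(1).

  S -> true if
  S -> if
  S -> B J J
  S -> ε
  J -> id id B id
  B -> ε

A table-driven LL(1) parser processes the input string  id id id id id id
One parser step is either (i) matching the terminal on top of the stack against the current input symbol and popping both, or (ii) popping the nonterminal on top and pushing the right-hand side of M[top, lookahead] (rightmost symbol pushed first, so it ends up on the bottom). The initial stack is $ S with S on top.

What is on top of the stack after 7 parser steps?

step 1: stack=$ S  input=id id id id id id $  — expand S -> B J J
step 2: stack=$ J J B  input=id id id id id id $  — expand B -> ε
step 3: stack=$ J J  input=id id id id id id $  — expand J -> id id B id
step 4: stack=$ J id B id id  input=id id id id id id $  — match id
step 5: stack=$ J id B id  input=id id id id id $  — match id
step 6: stack=$ J id B  input=id id id id $  — expand B -> ε
step 7: stack=$ J id  input=id id id id $  — match id
Stack after step 7: $ J (top = J).

J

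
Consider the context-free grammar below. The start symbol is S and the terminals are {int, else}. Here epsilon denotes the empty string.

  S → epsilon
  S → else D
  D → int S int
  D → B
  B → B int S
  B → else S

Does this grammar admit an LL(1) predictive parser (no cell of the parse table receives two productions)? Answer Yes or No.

FIRST(S) = {epsilon, else}
FIRST(D) = {else, int}
FIRST(B) = {else}
FOLLOW(S) = {$, int}
FOLLOW(D) = {$, int}
FOLLOW(B) = {$, int}
Cell M[B, else] receives both B → B int S and B → else S — the grammar is not LL(1).

No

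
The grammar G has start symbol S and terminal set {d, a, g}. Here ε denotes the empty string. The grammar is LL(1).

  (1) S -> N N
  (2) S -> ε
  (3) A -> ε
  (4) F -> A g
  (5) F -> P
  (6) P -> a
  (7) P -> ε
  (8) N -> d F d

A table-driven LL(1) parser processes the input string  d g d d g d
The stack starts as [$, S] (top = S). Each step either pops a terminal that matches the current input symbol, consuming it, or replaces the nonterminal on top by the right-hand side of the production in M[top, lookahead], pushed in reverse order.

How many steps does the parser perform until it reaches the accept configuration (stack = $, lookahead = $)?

step 1: stack=$ S  input=d g d d g d $  — expand S -> N N
step 2: stack=$ N N  input=d g d d g d $  — expand N -> d F d
step 3: stack=$ N d F d  input=d g d d g d $  — match d
step 4: stack=$ N d F  input=g d d g d $  — expand F -> A g
step 5: stack=$ N d g A  input=g d d g d $  — expand A -> ε
step 6: stack=$ N d g  input=g d d g d $  — match g
step 7: stack=$ N d  input=d d g d $  — match d
step 8: stack=$ N  input=d g d $  — expand N -> d F d
step 9: stack=$ d F d  input=d g d $  — match d
step 10: stack=$ d F  input=g d $  — expand F -> A g
step 11: stack=$ d g A  input=g d $  — expand A -> ε
step 12: stack=$ d g  input=g d $  — match g
step 13: stack=$ d  input=d $  — match d
Accept reached after 13 steps.

13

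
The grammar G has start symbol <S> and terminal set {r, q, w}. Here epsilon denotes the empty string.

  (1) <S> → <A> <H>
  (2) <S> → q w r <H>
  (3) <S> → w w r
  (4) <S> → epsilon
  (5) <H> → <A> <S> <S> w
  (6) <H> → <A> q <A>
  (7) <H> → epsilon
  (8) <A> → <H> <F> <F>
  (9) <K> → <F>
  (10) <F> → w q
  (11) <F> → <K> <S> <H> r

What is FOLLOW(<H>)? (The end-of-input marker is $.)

{$, q, r, w}

FIRST(<S>): from <S>→<A> <H> we get {w}; from <S>→q w r <H> we get {q}; from <S>→w w r we get {w}; from <S>→epsilon we get {epsilon}. So FIRST(<S>) = {epsilon, q, w}.
FIRST(<H>): from <H>→<A> <S> <S> w we get {w}; from <H>→<A> q <A> we get {w}; from <H>→epsilon we get {epsilon}. So FIRST(<H>) = {epsilon, w}.
FIRST(<A>): from <A>→<H> <F> <F> we get {w}. So FIRST(<A>) = {w}.
FIRST(<K>): from <K>→<F> we get {w}. So FIRST(<K>) = {w}.
FIRST(<F>): from <F>→w q we get {w}; from <F>→<K> <S> <H> r we get {w}. So FIRST(<F>) = {w}.
FOLLOW(<S>) includes $ since <S> is the start symbol.
FOLLOW(<S>): in <H>→<A> <S> <S> w (occurrence 1), <S> is followed by <S> w with FIRST {q, w}; in <H>→<A> <S> <S> w (occurrence 2), <S> is followed by w with FIRST {w}; in <F>→<K> <S> <H> r, <S> is followed by <H> r with FIRST {r, w}. Thus FOLLOW(<S>) = {$, q, r, w}.
FOLLOW(<H>): in <S>→<A> <H>, the suffix after <H> is empty, so FOLLOW(<H>) ⊇ FOLLOW(<S>) = {$, q, r, w}; in <S>→q w r <H>, the suffix after <H> is empty, so FOLLOW(<H>) ⊇ FOLLOW(<S>) = {$, q, r, w}; in <A>→<H> <F> <F>, <H> is followed by <F> <F> with FIRST {w}; in <F>→<K> <S> <H> r, <H> is followed by r with FIRST {r}. Thus FOLLOW(<H>) = {$, q, r, w}.
FOLLOW(<A>): in <S>→<A> <H>, <A> is followed by <H> with FIRST {epsilon, w}; in <S>→<A> <H>, the suffix after <A> is nullable, so FOLLOW(<A>) ⊇ FOLLOW(<S>) = {$, q, r, w}; in <H>→<A> <S> <S> w, <A> is followed by <S> <S> w with FIRST {q, w}; in <H>→<A> q <A> (occurrence 1), <A> is followed by q <A> with FIRST {q}; in <H>→<A> q <A> (occurrence 2), the suffix after <A> is empty, so FOLLOW(<A>) ⊇ FOLLOW(<H>) = {$, q, r, w}. Thus FOLLOW(<A>) = {$, q, r, w}.
FOLLOW(<K>): in <F>→<K> <S> <H> r, <K> is followed by <S> <H> r with FIRST {q, r, w}. Thus FOLLOW(<K>) = {q, r, w}.
FOLLOW(<F>): in <A>→<H> <F> <F> (occurrence 1), <F> is followed by <F> with FIRST {w}; in <A>→<H> <F> <F> (occurrence 2), the suffix after <F> is empty, so FOLLOW(<F>) ⊇ FOLLOW(<A>) = {$, q, r, w}; in <K>→<F>, the suffix after <F> is empty, so FOLLOW(<F>) ⊇ FOLLOW(<K>) = {q, r, w}. Thus FOLLOW(<F>) = {$, q, r, w}.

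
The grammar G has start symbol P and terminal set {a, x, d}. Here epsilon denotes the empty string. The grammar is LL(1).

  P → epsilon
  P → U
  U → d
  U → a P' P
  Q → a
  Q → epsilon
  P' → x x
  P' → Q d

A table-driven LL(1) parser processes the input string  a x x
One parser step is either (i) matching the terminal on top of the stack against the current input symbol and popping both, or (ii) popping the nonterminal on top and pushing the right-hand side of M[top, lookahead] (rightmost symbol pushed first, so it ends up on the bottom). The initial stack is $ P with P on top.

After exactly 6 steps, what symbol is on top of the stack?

P

     Stack     Input    Action
  1  $ P       a x x $  expand P → U
  2  $ U       a x x $  expand U → a P' P
  3  $ P P' a  a x x $  match a
  4  $ P P'    x x $    expand P' → x x
  5  $ P x x   x x $    match x
  6  $ P x     x $      match x
Stack after step 6: $ P (top = P).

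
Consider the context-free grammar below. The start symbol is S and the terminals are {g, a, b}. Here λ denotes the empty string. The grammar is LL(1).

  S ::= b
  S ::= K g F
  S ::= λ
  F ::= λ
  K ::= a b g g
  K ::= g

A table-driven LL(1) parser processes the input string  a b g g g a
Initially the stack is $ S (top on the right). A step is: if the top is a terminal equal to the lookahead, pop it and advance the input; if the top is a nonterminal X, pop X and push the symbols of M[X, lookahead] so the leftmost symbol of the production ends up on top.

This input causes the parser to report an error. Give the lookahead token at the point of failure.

a

     Stack          Input          Action
  1  $ S            a b g g g a $  expand S ::= K g F
  2  $ F g K        a b g g g a $  expand K ::= a b g g
  3  $ F g g g b a  a b g g g a $  match a
  4  $ F g g g b    b g g g a $    match b
  5  $ F g g g      g g g a $      match g
  6  $ F g g        g g a $        match g
  7  $ F g          g a $          match g
  8  $ F            a $            error: M[F, a] is empty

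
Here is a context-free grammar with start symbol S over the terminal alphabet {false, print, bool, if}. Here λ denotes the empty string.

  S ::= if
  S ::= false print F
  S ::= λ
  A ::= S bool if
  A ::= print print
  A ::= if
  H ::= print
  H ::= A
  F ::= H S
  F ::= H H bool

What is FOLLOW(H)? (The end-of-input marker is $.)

FIRST(S) = {λ, false, if}
FIRST(A) = {bool, false, if, print}  (via S bool if)
FIRST(H) = {bool, false, if, print}  (via A)
FIRST(F) = {bool, false, if, print}  (via H S, H H bool)
FOLLOW(S) includes $ since S is the start symbol.
FOLLOW(S): in A::=S bool if, S is followed by bool if with FIRST {bool}; in F::=H S, the suffix after S is empty, so FOLLOW(S) ⊇ FOLLOW(F) = {$, bool}. Thus FOLLOW(S) = {$, bool}.
FOLLOW(F): in S::=false print F, the suffix after F is empty, so FOLLOW(F) ⊇ FOLLOW(S) = {$, bool}. Thus FOLLOW(F) = {$, bool}.
FOLLOW(H): in F::=H S, H is followed by S with FIRST {λ, false, if}; in F::=H S, the suffix after H is nullable, so FOLLOW(H) ⊇ FOLLOW(F) = {$, bool}; in F::=H H bool (occurrence 1), H is followed by H bool with FIRST {bool, false, if, print}; in F::=H H bool (occurrence 2), H is followed by bool with FIRST {bool}. Thus FOLLOW(H) = {$, bool, false, if, print}.
FOLLOW(A): in H::=A, the suffix after A is empty, so FOLLOW(A) ⊇ FOLLOW(H) = {$, bool, false, if, print}. Thus FOLLOW(A) = {$, bool, false, if, print}.

{$, bool, false, if, print}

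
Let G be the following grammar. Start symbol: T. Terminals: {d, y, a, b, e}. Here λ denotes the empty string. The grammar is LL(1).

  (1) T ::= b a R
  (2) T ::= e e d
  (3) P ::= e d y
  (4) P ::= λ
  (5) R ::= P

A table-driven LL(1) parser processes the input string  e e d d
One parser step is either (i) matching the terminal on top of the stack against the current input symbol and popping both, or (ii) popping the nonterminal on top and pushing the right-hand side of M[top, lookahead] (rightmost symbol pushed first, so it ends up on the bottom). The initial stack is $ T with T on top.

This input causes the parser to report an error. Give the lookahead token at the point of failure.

d

step 1: stack=$ T  input=e e d d $  — expand T ::= e e d
step 2: stack=$ d e e  input=e e d d $  — match e
step 3: stack=$ d e  input=e d d $  — match e
step 4: stack=$ d  input=d d $  — match d
step 5: stack=$  input=d $  — error: stack empty but input remains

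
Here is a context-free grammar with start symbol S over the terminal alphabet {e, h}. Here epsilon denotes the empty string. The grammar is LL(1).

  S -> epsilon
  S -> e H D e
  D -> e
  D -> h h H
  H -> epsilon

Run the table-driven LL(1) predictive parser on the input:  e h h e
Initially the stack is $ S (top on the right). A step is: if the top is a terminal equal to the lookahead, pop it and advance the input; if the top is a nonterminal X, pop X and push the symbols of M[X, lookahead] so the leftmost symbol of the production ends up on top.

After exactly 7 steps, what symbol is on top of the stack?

     Stack      Input      Action
  1  $ S        e h h e $  expand S -> e H D e
  2  $ e D H e  e h h e $  match e
  3  $ e D H    h h e $    expand H -> epsilon
  4  $ e D      h h e $    expand D -> h h H
  5  $ e H h h  h h e $    match h
  6  $ e H h    h e $      match h
  7  $ e H      e $        expand H -> epsilon
Stack after step 7: $ e (top = e).

e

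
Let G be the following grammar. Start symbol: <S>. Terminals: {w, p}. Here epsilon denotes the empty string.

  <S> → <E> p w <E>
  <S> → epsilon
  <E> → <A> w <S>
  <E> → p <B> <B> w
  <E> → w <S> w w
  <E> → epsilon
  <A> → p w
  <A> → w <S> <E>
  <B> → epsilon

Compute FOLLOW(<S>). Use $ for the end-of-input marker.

{$, p, w}

FIRST(<A>) = {p, w}
FIRST(<B>) = {epsilon}
FIRST(<E>) = {epsilon, p, w}  (via <A> w <S>)
FIRST(<S>) = {epsilon, p, w}  (via <E> p w <E>)
FOLLOW(<S>) includes $ since <S> is the start symbol.
FOLLOW(<A>): in <E>→<A> w <S>, <A> is followed by w <S> with FIRST {w}. Thus FOLLOW(<A>) = {w}.
FOLLOW(<B>): in <E>→p <B> <B> w (occurrence 1), <B> is followed by <B> w with FIRST {w}; in <E>→p <B> <B> w (occurrence 2), <B> is followed by w with FIRST {w}. Thus FOLLOW(<B>) = {w}.
FOLLOW(<S>): in <E>→<A> w <S>, the suffix after <S> is empty, so FOLLOW(<S>) ⊇ FOLLOW(<E>) = {$, p, w}; in <E>→w <S> w w, <S> is followed by w w with FIRST {w}; in <A>→w <S> <E>, <S> is followed by <E> with FIRST {epsilon, p, w}; in <A>→w <S> <E>, the suffix after <S> is nullable, so FOLLOW(<S>) ⊇ FOLLOW(<A>) = {w}. Thus FOLLOW(<S>) = {$, p, w}.
FOLLOW(<E>): in <S>→<E> p w <E> (occurrence 1), <E> is followed by p w <E> with FIRST {p}; in <S>→<E> p w <E> (occurrence 2), the suffix after <E> is empty, so FOLLOW(<E>) ⊇ FOLLOW(<S>) = {$, p, w}; in <A>→w <S> <E>, the suffix after <E> is empty, so FOLLOW(<E>) ⊇ FOLLOW(<A>) = {w}. Thus FOLLOW(<E>) = {$, p, w}.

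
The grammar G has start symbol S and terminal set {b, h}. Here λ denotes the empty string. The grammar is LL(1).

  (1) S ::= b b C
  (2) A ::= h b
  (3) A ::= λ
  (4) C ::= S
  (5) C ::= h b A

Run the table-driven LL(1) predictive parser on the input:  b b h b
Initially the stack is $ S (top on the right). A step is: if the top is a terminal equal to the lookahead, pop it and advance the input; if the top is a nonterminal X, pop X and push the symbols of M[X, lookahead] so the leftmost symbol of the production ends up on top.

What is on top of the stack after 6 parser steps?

A

step 1: stack=$ S  input=b b h b $  — expand S ::= b b C
step 2: stack=$ C b b  input=b b h b $  — match b
step 3: stack=$ C b  input=b h b $  — match b
step 4: stack=$ C  input=h b $  — expand C ::= h b A
step 5: stack=$ A b h  input=h b $  — match h
step 6: stack=$ A b  input=b $  — match b
Stack after step 6: $ A (top = A).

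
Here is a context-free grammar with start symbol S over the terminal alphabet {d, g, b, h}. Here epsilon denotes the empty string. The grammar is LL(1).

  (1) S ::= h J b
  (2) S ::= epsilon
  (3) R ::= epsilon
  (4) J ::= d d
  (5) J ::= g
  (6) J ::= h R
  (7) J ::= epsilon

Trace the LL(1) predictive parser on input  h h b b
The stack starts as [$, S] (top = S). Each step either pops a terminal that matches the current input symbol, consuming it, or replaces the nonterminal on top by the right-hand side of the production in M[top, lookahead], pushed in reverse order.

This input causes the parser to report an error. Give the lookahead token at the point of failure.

step 1: stack=$ S  input=h h b b $  — expand S ::= h J b
step 2: stack=$ b J h  input=h h b b $  — match h
step 3: stack=$ b J  input=h b b $  — expand J ::= h R
step 4: stack=$ b R h  input=h b b $  — match h
step 5: stack=$ b R  input=b b $  — expand R ::= epsilon
step 6: stack=$ b  input=b b $  — match b
step 7: stack=$  input=b $  — error: stack empty but input remains

b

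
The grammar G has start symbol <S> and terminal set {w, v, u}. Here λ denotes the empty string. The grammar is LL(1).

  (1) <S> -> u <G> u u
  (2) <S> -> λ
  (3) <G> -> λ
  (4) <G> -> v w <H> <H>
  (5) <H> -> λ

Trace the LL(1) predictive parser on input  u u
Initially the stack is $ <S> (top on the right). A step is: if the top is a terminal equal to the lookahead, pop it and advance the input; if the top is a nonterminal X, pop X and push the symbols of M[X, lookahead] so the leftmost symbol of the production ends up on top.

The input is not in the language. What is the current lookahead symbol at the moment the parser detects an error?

step 1: stack=$ <S>  input=u u $  — expand <S> -> u <G> u u
step 2: stack=$ u u <G> u  input=u u $  — match u
step 3: stack=$ u u <G>  input=u $  — expand <G> -> λ
step 4: stack=$ u u  input=u $  — match u
step 5: stack=$ u  input=$  — error: top is terminal u but lookahead is $

$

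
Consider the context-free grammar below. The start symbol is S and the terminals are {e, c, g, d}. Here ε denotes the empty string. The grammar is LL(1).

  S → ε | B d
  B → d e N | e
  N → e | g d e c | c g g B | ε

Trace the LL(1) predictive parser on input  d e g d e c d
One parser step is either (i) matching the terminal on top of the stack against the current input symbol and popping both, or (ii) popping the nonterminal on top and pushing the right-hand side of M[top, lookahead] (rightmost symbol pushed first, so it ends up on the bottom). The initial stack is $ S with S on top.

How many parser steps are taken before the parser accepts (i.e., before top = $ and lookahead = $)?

10

step 1: stack=$ S  input=d e g d e c d $  — expand S → B d
step 2: stack=$ d B  input=d e g d e c d $  — expand B → d e N
step 3: stack=$ d N e d  input=d e g d e c d $  — match d
step 4: stack=$ d N e  input=e g d e c d $  — match e
step 5: stack=$ d N  input=g d e c d $  — expand N → g d e c
step 6: stack=$ d c e d g  input=g d e c d $  — match g
step 7: stack=$ d c e d  input=d e c d $  — match d
step 8: stack=$ d c e  input=e c d $  — match e
step 9: stack=$ d c  input=c d $  — match c
step 10: stack=$ d  input=d $  — match d
Accept reached after 10 steps.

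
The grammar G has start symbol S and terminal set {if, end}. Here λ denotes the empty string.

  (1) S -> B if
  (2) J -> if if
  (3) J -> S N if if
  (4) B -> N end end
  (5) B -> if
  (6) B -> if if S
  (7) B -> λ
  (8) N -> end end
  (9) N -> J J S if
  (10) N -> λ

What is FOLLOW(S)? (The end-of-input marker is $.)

{$, end, if}

FIRST(S) = {end, if}  (via B if)
FIRST(J) = {end, if}  (via S N if if)
FIRST(N) = {λ, end, if}  (via J J S if)
FIRST(B) = {λ, end, if}  (via N end end)
FOLLOW(S) includes $ since S is the start symbol.
FOLLOW(J): in N->J J S if (occurrence 1), J is followed by J S if with FIRST {end, if}; in N->J J S if (occurrence 2), J is followed by S if with FIRST {end, if}. Thus FOLLOW(J) = {end, if}.
FOLLOW(B): in S->B if, B is followed by if with FIRST {if}. Thus FOLLOW(B) = {if}.
FOLLOW(S): in J->S N if if, S is followed by N if if with FIRST {end, if}; in B->if if S, the suffix after S is empty, so FOLLOW(S) ⊇ FOLLOW(B) = {if}; in N->J J S if, S is followed by if with FIRST {if}. Thus FOLLOW(S) = {$, end, if}.
FOLLOW(N): in J->S N if if, N is followed by if if with FIRST {if}; in B->N end end, N is followed by end end with FIRST {end}. Thus FOLLOW(N) = {end, if}.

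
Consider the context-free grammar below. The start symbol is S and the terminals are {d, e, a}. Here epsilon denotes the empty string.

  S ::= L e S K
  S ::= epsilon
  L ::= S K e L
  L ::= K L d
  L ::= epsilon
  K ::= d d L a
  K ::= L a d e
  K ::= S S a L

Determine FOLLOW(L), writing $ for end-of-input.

{$, a, d, e}

FIRST(S): from S::=L e S K we get {a, d, e}; from S::=epsilon we get {epsilon}. So FIRST(S) = {epsilon, a, d, e}.
FIRST(L): from L::=S K e L we get {a, d, e}; from L::=K L d we get {a, d, e}; from L::=epsilon we get {epsilon}. So FIRST(L) = {epsilon, a, d, e}.
FIRST(K): from K::=d d L a we get {d}; from K::=L a d e we get {a, d, e}; from K::=S S a L we get {a, d, e}. So FIRST(K) = {a, d, e}.
FOLLOW(S) includes $ since S is the start symbol.
FOLLOW(S): in S::=L e S K, S is followed by K with FIRST {a, d, e}; in L::=S K e L, S is followed by K e L with FIRST {a, d, e}; in K::=S S a L (occurrence 1), S is followed by S a L with FIRST {a, d, e}; in K::=S S a L (occurrence 2), S is followed by a L with FIRST {a}. Thus FOLLOW(S) = {$, a, d, e}.
FOLLOW(K): in S::=L e S K, the suffix after K is empty, so FOLLOW(K) ⊇ FOLLOW(S) = {$, a, d, e}; in L::=S K e L, K is followed by e L with FIRST {e}; in L::=K L d, K is followed by L d with FIRST {a, d, e}. Thus FOLLOW(K) = {$, a, d, e}.
FOLLOW(L): in S::=L e S K, L is followed by e S K with FIRST {e}; in L::=S K e L, the suffix after L is empty (adds nothing new); in L::=K L d, L is followed by d with FIRST {d}; in K::=d d L a, L is followed by a with FIRST {a}; in K::=L a d e, L is followed by a d e with FIRST {a}; in K::=S S a L, the suffix after L is empty, so FOLLOW(L) ⊇ FOLLOW(K) = {$, a, d, e}. Thus FOLLOW(L) = {$, a, d, e}.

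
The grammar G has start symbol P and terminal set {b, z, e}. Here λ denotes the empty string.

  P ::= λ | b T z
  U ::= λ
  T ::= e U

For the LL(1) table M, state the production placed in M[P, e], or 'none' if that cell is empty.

FIRST(P) = {λ, b}
FIRST(U) = {λ}
FIRST(T) = {e}
FOLLOW(P) includes $ since P is the start symbol.
FOLLOW(P): P appears on no right-hand side. Thus FOLLOW(P) = {$}.
For P ::= λ: FIRST(λ) = {λ}, so it goes in M[P, t] for t ∈ {}; since λ ∈ FIRST, also for every t ∈ FOLLOW(P) = {$}.
For P ::= b T z: FIRST(b T z) = {b}, so it goes in M[P, t] for t ∈ {b}.
None of these place a production in M[P, e].

none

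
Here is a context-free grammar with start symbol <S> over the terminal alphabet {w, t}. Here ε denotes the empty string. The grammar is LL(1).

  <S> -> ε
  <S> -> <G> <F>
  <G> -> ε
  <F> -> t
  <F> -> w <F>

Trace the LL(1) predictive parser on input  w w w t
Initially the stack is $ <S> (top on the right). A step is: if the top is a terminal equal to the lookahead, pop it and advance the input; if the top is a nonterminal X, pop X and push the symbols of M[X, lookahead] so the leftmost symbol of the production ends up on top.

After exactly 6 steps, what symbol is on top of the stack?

step 1: stack=$ <S>  input=w w w t $  — expand <S> -> <G> <F>
step 2: stack=$ <F> <G>  input=w w w t $  — expand <G> -> ε
step 3: stack=$ <F>  input=w w w t $  — expand <F> -> w <F>
step 4: stack=$ <F> w  input=w w w t $  — match w
step 5: stack=$ <F>  input=w w t $  — expand <F> -> w <F>
step 6: stack=$ <F> w  input=w w t $  — match w
Stack after step 6: $ <F> (top = <F>).

<F>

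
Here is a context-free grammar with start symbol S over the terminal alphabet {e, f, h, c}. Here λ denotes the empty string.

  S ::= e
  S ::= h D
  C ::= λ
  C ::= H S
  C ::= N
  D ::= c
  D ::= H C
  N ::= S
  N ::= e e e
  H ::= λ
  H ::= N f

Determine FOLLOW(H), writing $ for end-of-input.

FIRST(S) = {e, h}
FIRST(N) = {e, h}  (via S)
FIRST(H) = {λ, e, h}  (via N f)
FIRST(C) = {λ, e, h}  (via H S, N)
FIRST(D) = {λ, c, e, h}  (via H C)
FOLLOW(S) includes $ since S is the start symbol.
FOLLOW(S): in C::=H S, the suffix after S is empty, so FOLLOW(S) ⊇ FOLLOW(C) = {$, f}; in N::=S, the suffix after S is empty, so FOLLOW(S) ⊇ FOLLOW(N) = {$, f}. Thus FOLLOW(S) = {$, f}.
FOLLOW(D): in S::=h D, the suffix after D is empty, so FOLLOW(D) ⊇ FOLLOW(S) = {$, f}. Thus FOLLOW(D) = {$, f}.
FOLLOW(C): in D::=H C, the suffix after C is empty, so FOLLOW(C) ⊇ FOLLOW(D) = {$, f}. Thus FOLLOW(C) = {$, f}.
FOLLOW(N): in C::=N, the suffix after N is empty, so FOLLOW(N) ⊇ FOLLOW(C) = {$, f}; in H::=N f, N is followed by f with FIRST {f}. Thus FOLLOW(N) = {$, f}.
FOLLOW(H): in C::=H S, H is followed by S with FIRST {e, h}; in D::=H C, H is followed by C with FIRST {λ, e, h}; in D::=H C, the suffix after H is nullable, so FOLLOW(H) ⊇ FOLLOW(D) = {$, f}. Thus FOLLOW(H) = {$, e, f, h}.

{$, e, f, h}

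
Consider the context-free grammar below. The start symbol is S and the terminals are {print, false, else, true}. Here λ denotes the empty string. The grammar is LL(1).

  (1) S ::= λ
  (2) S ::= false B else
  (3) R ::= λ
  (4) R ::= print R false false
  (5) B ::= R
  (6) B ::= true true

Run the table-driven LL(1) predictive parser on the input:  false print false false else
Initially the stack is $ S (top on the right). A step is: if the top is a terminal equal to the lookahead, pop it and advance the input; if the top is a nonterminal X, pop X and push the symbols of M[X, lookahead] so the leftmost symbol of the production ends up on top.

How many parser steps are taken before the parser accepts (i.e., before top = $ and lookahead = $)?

9

     Stack                       Input                           Action
  1  $ S                         false print false false else $  expand S ::= false B else
  2  $ else B false              false print false false else $  match false
  3  $ else B                    print false false else $        expand B ::= R
  4  $ else R                    print false false else $        expand R ::= print R false false
  5  $ else false false R print  print false false else $        match print
  6  $ else false false R        false false else $              expand R ::= λ
  7  $ else false false          false false else $              match false
  8  $ else false                false else $                    match false
  9  $ else                      else $                          match else
Accept reached after 9 steps.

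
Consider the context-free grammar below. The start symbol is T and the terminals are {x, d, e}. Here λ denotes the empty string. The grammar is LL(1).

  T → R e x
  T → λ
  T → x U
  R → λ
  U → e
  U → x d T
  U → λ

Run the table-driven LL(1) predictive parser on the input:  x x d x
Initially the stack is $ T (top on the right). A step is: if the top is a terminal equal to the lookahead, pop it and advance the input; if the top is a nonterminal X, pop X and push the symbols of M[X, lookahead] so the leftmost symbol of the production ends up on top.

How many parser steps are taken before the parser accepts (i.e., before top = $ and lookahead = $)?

8

     Stack    Input      Action
  1  $ T      x x d x $  expand T → x U
  2  $ U x    x x d x $  match x
  3  $ U      x d x $    expand U → x d T
  4  $ T d x  x d x $    match x
  5  $ T d    d x $      match d
  6  $ T      x $        expand T → x U
  7  $ U x    x $        match x
  8  $ U      $          expand U → λ
Accept reached after 8 steps.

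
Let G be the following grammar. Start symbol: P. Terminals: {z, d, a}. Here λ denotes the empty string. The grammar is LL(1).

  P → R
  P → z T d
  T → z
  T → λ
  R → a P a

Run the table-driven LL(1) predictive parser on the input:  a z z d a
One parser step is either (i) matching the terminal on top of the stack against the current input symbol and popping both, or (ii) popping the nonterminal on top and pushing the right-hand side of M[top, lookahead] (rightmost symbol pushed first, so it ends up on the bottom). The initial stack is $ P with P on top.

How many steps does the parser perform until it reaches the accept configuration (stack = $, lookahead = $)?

9

step 1: stack=$ P  input=a z z d a $  — expand P → R
step 2: stack=$ R  input=a z z d a $  — expand R → a P a
step 3: stack=$ a P a  input=a z z d a $  — match a
step 4: stack=$ a P  input=z z d a $  — expand P → z T d
step 5: stack=$ a d T z  input=z z d a $  — match z
step 6: stack=$ a d T  input=z d a $  — expand T → z
step 7: stack=$ a d z  input=z d a $  — match z
step 8: stack=$ a d  input=d a $  — match d
step 9: stack=$ a  input=a $  — match a
Accept reached after 9 steps.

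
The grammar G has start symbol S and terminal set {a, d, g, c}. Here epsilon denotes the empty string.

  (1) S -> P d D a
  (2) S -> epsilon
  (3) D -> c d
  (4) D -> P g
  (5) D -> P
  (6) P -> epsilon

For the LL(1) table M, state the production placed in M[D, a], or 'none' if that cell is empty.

D -> P

FIRST(P) = {epsilon}
FIRST(S) = {epsilon, d}  (via P d D a)
FIRST(D) = {epsilon, c, g}  (via P g, P)
FOLLOW(S) includes $ since S is the start symbol.
FOLLOW(D): in S->P d D a, D is followed by a with FIRST {a}. Thus FOLLOW(D) = {a}.
For D -> c d: FIRST(c d) = {c}, so it goes in M[D, t] for t ∈ {c}.
For D -> P g: FIRST(P g) = {g}, so it goes in M[D, t] for t ∈ {g}.
For D -> P: FIRST(P) = {epsilon}, so it goes in M[D, t] for t ∈ {}; since epsilon ∈ FIRST, also for every t ∈ FOLLOW(D) = {a}.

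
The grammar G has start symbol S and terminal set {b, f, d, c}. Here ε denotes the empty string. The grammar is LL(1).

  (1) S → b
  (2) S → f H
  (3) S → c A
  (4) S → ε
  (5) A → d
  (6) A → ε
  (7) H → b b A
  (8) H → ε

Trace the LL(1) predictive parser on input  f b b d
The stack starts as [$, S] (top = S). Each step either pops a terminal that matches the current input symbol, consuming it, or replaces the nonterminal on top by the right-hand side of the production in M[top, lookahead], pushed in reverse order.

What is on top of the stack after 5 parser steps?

A

     Stack    Input      Action
  1  $ S      f b b d $  expand S → f H
  2  $ H f    f b b d $  match f
  3  $ H      b b d $    expand H → b b A
  4  $ A b b  b b d $    match b
  5  $ A b    b d $      match b
Stack after step 5: $ A (top = A).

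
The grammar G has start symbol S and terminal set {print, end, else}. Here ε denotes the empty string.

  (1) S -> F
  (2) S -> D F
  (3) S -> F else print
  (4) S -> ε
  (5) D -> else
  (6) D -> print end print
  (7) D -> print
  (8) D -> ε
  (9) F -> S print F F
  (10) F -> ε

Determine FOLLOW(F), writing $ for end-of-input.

FIRST(D) = {ε, else, print}
FIRST(S) = {ε, else, print}  (via F, D F, F else print)
FIRST(F) = {ε, else, print}  (via S print F F)
FOLLOW(S) includes $ since S is the start symbol.
FOLLOW(S): in F->S print F F, S is followed by print F F with FIRST {print}. Thus FOLLOW(S) = {$, print}.
FOLLOW(D): in S->D F, D is followed by F with FIRST {ε, else, print}; in S->D F, the suffix after D is nullable, so FOLLOW(D) ⊇ FOLLOW(S) = {$, print}. Thus FOLLOW(D) = {$, else, print}.
FOLLOW(F): in S->F, the suffix after F is empty, so FOLLOW(F) ⊇ FOLLOW(S) = {$, print}; in S->D F, the suffix after F is empty, so FOLLOW(F) ⊇ FOLLOW(S) = {$, print}; in S->F else print, F is followed by else print with FIRST {else}; in F->S print F F (occurrence 1), F is followed by F with FIRST {ε, else, print}; in F->S print F F (occurrence 1), the suffix after F is nullable (adds nothing new); in F->S print F F (occurrence 2), the suffix after F is empty (adds nothing new). Thus FOLLOW(F) = {$, else, print}.

{$, else, print}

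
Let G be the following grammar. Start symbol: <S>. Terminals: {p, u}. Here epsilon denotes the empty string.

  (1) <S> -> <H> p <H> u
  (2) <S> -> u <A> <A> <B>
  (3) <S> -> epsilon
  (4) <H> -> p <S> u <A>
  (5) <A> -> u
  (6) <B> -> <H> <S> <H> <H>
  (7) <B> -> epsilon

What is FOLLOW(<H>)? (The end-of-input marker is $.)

FIRST(<H>): from <H>->p <S> u <A> we get {p}. So FIRST(<H>) = {p}.
FIRST(<A>): from <A>->u we get {u}. So FIRST(<A>) = {u}.
FIRST(<S>): from <S>-><H> p <H> u we get {p}; from <S>->u <A> <A> <B> we get {u}; from <S>->epsilon we get {epsilon}. So FIRST(<S>) = {epsilon, p, u}.
FIRST(<B>): from <B>-><H> <S> <H> <H> we get {p}; from <B>->epsilon we get {epsilon}. So FIRST(<B>) = {epsilon, p}.
FOLLOW(<S>) includes $ since <S> is the start symbol.
FOLLOW(<S>): in <H>->p <S> u <A>, <S> is followed by u <A> with FIRST {u}; in <B>-><H> <S> <H> <H>, <S> is followed by <H> <H> with FIRST {p}. Thus FOLLOW(<S>) = {$, p, u}.
FOLLOW(<B>): in <S>->u <A> <A> <B>, the suffix after <B> is empty, so FOLLOW(<B>) ⊇ FOLLOW(<S>) = {$, p, u}. Thus FOLLOW(<B>) = {$, p, u}.
FOLLOW(<H>): in <S>-><H> p <H> u (occurrence 1), <H> is followed by p <H> u with FIRST {p}; in <S>-><H> p <H> u (occurrence 2), <H> is followed by u with FIRST {u}; in <B>-><H> <S> <H> <H> (occurrence 1), <H> is followed by <S> <H> <H> with FIRST {p, u}; in <B>-><H> <S> <H> <H> (occurrence 2), <H> is followed by <H> with FIRST {p}; in <B>-><H> <S> <H> <H> (occurrence 3), the suffix after <H> is empty, so FOLLOW(<H>) ⊇ FOLLOW(<B>) = {$, p, u}. Thus FOLLOW(<H>) = {$, p, u}.
FOLLOW(<A>): in <S>->u <A> <A> <B> (occurrence 1), <A> is followed by <A> <B> with FIRST {u}; in <S>->u <A> <A> <B> (occurrence 2), <A> is followed by <B> with FIRST {epsilon, p}; in <S>->u <A> <A> <B> (occurrence 2), the suffix after <A> is nullable, so FOLLOW(<A>) ⊇ FOLLOW(<S>) = {$, p, u}; in <H>->p <S> u <A>, the suffix after <A> is empty, so FOLLOW(<A>) ⊇ FOLLOW(<H>) = {$, p, u}. Thus FOLLOW(<A>) = {$, p, u}.

{$, p, u}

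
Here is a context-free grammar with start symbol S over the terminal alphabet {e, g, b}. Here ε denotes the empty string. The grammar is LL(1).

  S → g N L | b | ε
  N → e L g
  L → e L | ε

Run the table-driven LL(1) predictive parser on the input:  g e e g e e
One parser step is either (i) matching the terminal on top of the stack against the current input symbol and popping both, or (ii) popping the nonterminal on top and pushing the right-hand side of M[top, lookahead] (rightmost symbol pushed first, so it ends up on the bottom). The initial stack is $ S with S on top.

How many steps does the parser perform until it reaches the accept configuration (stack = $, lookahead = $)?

13

      Stack      Input          Action
   1  $ S        g e e g e e $  expand S → g N L
   2  $ L N g    g e e g e e $  match g
   3  $ L N      e e g e e $    expand N → e L g
   4  $ L g L e  e e g e e $    match e
   5  $ L g L    e g e e $      expand L → e L
   6  $ L g L e  e g e e $      match e
   7  $ L g L    g e e $        expand L → ε
   8  $ L g      g e e $        match g
   9  $ L        e e $          expand L → e L
  10  $ L e      e e $          match e
  11  $ L        e $            expand L → e L
  12  $ L e      e $            match e
  13  $ L        $              expand L → ε
Accept reached after 13 steps.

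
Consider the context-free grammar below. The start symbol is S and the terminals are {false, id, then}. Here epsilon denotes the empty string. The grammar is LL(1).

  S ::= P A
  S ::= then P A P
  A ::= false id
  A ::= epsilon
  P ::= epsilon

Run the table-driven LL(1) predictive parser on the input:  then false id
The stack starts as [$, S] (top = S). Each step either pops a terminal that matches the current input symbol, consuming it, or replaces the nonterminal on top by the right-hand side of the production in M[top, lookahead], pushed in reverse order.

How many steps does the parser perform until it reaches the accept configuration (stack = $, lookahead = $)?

7

step 1: stack=$ S  input=then false id $  — expand S ::= then P A P
step 2: stack=$ P A P then  input=then false id $  — match then
step 3: stack=$ P A P  input=false id $  — expand P ::= epsilon
step 4: stack=$ P A  input=false id $  — expand A ::= false id
step 5: stack=$ P id false  input=false id $  — match false
step 6: stack=$ P id  input=id $  — match id
step 7: stack=$ P  input=$  — expand P ::= epsilon
Accept reached after 7 steps.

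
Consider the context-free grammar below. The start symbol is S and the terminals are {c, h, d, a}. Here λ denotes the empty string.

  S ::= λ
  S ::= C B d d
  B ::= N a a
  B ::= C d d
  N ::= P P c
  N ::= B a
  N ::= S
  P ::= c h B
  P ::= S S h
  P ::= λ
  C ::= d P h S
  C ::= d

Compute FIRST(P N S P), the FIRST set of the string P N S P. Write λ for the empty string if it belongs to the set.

FIRST(C): from C::=d P h S we get {d}; from C::=d we get {d}. So FIRST(C) = {d}.
FIRST(S): from S::=λ we get {λ}; from S::=C B d d we get {d}. So FIRST(S) = {λ, d}.
FIRST(P): from P::=c h B we get {c}; from P::=S S h we get {d, h}; from P::=λ we get {λ}. So FIRST(P) = {λ, c, d, h}.
FIRST(B): from B::=N a a we get {a, c, d, h}; from B::=C d d we get {d}. So FIRST(B) = {a, c, d, h}.
FIRST(N): from N::=P P c we get {c, d, h}; from N::=B a we get {a, c, d, h}; from N::=S we get {λ, d}. So FIRST(N) = {λ, a, c, d, h}.
FIRST(P N S P): take FIRST of each symbol in turn, carrying on past any symbol whose FIRST contains λ; result {λ, a, c, d, h}.

{λ, a, c, d, h}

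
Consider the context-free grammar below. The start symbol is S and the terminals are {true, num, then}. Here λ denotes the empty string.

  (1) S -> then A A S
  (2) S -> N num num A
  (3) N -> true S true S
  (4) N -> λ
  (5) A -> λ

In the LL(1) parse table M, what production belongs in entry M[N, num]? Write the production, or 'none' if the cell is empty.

FIRST(N) = {λ, true}
FIRST(A) = {λ}
FIRST(S) = {num, then, true}  (via N num num A)
FOLLOW(S) includes $ since S is the start symbol.
FOLLOW(N): in S->N num num A, N is followed by num num A with FIRST {num}. Thus FOLLOW(N) = {num}.
For N -> true S true S: FIRST(true S true S) = {true}, so it goes in M[N, t] for t ∈ {true}.
For N -> λ: FIRST(λ) = {λ}, so it goes in M[N, t] for t ∈ {}; since λ ∈ FIRST, also for every t ∈ FOLLOW(N) = {num}.

N -> λ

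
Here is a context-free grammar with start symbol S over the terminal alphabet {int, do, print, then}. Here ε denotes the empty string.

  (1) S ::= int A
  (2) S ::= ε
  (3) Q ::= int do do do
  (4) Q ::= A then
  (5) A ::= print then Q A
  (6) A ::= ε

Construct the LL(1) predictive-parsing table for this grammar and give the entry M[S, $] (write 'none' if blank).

S ::= ε

FIRST(S): from S::=int A we get {int}; from S::=ε we get {ε}. So FIRST(S) = {ε, int}.
FIRST(A): from A::=print then Q A we get {print}; from A::=ε we get {ε}. So FIRST(A) = {ε, print}.
FIRST(Q): from Q::=int do do do we get {int}; from Q::=A then we get {print, then}. So FIRST(Q) = {int, print, then}.
FOLLOW(S) includes $ since S is the start symbol.
FOLLOW(S): S appears on no right-hand side. Thus FOLLOW(S) = {$}.
For S ::= int A: FIRST(int A) = {int}, so it goes in M[S, t] for t ∈ {int}.
For S ::= ε: FIRST(ε) = {ε}, so it goes in M[S, t] for t ∈ {}; since ε ∈ FIRST, also for every t ∈ FOLLOW(S) = {$}.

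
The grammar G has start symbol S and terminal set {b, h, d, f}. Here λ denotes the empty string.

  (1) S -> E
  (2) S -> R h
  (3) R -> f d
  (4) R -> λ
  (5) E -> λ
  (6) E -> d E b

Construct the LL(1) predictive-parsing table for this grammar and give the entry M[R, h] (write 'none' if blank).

FIRST(R): from R->f d we get {f}; from R->λ we get {λ}. So FIRST(R) = {λ, f}.
FIRST(E): from E->λ we get {λ}; from E->d E b we get {d}. So FIRST(E) = {λ, d}.
FIRST(S): from S->E we get {λ, d}; from S->R h we get {f, h}. So FIRST(S) = {λ, d, f, h}.
FOLLOW(S) includes $ since S is the start symbol.
FOLLOW(R): in S->R h, R is followed by h with FIRST {h}. Thus FOLLOW(R) = {h}.
For R -> f d: FIRST(f d) = {f}, so it goes in M[R, t] for t ∈ {f}.
For R -> λ: FIRST(λ) = {λ}, so it goes in M[R, t] for t ∈ {}; since λ ∈ FIRST, also for every t ∈ FOLLOW(R) = {h}.

R -> λ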